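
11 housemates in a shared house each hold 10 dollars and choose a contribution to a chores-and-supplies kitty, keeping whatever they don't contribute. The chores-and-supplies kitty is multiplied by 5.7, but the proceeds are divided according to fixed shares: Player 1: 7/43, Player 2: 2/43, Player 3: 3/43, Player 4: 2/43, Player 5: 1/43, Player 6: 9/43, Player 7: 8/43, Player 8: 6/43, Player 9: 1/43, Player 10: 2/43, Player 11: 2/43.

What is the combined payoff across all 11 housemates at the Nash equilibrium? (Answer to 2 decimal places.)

For player j, contributing a unit is worthwhile iff 5.7 × (j's share) ≥ 1, i.e. iff j's share is at least 0.1754.
The shares above 0.1754 belong to Player 6 and Player 7, contributing 10 each; the remaining 9 contribute 0. Total contributed: 20.
The chores-and-supplies kitty pays out 5.7 × 20 = 114.00 in total (split across the unequal shares, but the aggregate is all that matters for the group sum).
The 9 free-riders keep 10 each, adding 90. Group total = 90 + 114.00 = 204.00.

204.00 dollars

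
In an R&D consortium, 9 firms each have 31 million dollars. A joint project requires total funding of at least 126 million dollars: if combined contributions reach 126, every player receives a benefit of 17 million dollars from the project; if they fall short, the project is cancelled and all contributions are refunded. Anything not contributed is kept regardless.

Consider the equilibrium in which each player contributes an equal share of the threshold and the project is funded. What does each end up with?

34 million dollars

Equal share of the threshold: 126/9 = 14.
At this profile no one gains by cutting their contribution: any cut drops the total below 126, the project is cancelled, contributions are refunded, and the deviator ends with 31, which is less than 31 − 14 + 17 = 34. Contributing more than 14 just wastes the excess. So contributing exactly 14 is a best response.
Each player's payoff: 31 − 14 + 17 = 34.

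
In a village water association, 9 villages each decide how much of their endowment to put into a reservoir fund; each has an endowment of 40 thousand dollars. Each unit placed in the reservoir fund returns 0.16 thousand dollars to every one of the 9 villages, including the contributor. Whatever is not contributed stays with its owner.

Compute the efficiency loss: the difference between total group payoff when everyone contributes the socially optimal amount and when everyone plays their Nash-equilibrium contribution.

158.40 thousand dollars

The private return per contributed unit is 0.16 < 1, so contributing 0 is dominant for every player. At the Nash equilibrium everyone keeps their 40, and the group total is 9 × 40 = 360.
Each contributed unit returns 1.440 to the group as a whole (0.16 to each of 9 players), which exceeds 1, so the social optimum is full contribution: group total = 1.440 × 360 = 518.40.
Efficiency loss = 518.40 − 360 = 158.40.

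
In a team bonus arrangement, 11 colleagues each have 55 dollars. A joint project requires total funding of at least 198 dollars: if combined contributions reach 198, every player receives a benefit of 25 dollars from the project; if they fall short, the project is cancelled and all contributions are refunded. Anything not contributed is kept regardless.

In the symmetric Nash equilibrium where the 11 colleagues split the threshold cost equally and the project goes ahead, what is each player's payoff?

62 dollars

Equal share of the threshold: 198/11 = 18.
At this profile no one gains by cutting their contribution: any cut drops the total below 198, the project is cancelled, contributions are refunded, and the deviator ends with 55, which is less than 55 − 18 + 25 = 62. Contributing more than 18 just wastes the excess. So contributing exactly 18 is a best response.
Each player's payoff: 55 − 18 + 25 = 62.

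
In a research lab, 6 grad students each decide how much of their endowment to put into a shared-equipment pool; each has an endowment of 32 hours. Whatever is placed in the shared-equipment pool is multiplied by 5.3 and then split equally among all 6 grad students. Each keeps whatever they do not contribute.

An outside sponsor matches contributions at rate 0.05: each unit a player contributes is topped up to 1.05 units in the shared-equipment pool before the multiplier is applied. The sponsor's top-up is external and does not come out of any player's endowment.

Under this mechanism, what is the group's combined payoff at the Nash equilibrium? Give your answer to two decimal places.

With the mechanism, a contributed unit returns 5.3 × 1.05 / 6 = 0.9275 per unit of net cost — still below 1 — so contributing 0 remains dominant for every player.
Everyone keeps their endowment and the group total is 6 × 32 = 192.

192.00 hours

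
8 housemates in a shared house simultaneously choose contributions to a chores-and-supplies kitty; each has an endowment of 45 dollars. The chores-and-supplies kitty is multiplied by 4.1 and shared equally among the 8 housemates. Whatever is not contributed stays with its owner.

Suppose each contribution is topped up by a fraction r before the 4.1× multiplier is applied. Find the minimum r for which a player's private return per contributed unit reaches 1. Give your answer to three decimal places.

With matching at rate r, one contributed unit becomes (1 + r) in the chores-and-supplies kitty and returns 4.1 × (1 + r) / 8 to the contributor.
Setting this equal to 1: 1 + r = 8/4.1 = 1.9512.
So the minimum matching rate is r = 1.9512 − 1 = 0.951.

0.951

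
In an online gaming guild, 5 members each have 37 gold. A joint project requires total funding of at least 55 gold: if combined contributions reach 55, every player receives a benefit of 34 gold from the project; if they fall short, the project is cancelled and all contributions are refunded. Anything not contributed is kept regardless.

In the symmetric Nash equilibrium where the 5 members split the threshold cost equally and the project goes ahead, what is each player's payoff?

Equal share of the threshold: 55/5 = 11.
At this profile no one gains by cutting their contribution: any cut drops the total below 55, the project is cancelled, contributions are refunded, and the deviator ends with 37, which is less than 37 − 11 + 34 = 60. Contributing more than 11 just wastes the excess. So contributing exactly 11 is a best response.
Each player's payoff: 37 − 11 + 34 = 60.

60 gold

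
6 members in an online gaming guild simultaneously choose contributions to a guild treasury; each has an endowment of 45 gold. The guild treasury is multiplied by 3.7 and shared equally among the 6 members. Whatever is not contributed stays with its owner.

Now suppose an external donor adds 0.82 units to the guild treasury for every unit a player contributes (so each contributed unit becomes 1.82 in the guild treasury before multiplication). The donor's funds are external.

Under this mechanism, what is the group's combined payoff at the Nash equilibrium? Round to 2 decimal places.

With the mechanism, a contributed unit returns 3.7 × 1.82 / 6 = 1.1223 per unit of net cost to the contributor — now above 1 — so contributing fully is weakly dominant for every player.
At the Nash equilibrium everyone contributes 45. Group total payoff = 3.7 × 1.82 × 270 = 1818.18.

1818.18 gold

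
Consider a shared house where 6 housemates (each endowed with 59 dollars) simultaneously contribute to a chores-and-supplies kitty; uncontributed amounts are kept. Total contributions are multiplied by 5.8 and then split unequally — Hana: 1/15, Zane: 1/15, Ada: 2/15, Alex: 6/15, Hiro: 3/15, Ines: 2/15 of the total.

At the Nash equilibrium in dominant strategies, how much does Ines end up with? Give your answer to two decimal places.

150.25 dollars

A player with share s gets back 5.8·s per unit contributed, so full contribution is dominant for anyone with s > 1/5.8 = 0.1724 and zero contribution is dominant for anyone below.
Alex and Hiro are above the threshold, contributing 59 each; the remaining 4 contribute 0. Total contributed: 118.
Ines keeps 59 and receives 5.8 × 118 × 2/15 = 91.25 from the chores-and-supplies kitty, for a payoff of 150.25.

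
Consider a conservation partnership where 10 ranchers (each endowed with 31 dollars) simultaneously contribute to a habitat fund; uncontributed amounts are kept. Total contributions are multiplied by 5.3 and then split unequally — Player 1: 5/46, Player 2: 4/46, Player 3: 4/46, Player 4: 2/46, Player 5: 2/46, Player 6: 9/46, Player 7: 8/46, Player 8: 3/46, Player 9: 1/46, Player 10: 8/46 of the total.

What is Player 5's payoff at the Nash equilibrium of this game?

A player with share s gets back 5.3·s per unit contributed, so full contribution is dominant for anyone with s > 1/5.3 = 0.1887 and zero contribution is dominant for anyone below.
The only share above 0.1887 is Player 6's 9/46, contributing 31; the remaining 9 contribute 0. Total contributed: 31.
Player 5 keeps 31 and receives 5.3 × 31 × 2/46 = 7.14 from the habitat fund, for a payoff of 38.14.

38.14 dollars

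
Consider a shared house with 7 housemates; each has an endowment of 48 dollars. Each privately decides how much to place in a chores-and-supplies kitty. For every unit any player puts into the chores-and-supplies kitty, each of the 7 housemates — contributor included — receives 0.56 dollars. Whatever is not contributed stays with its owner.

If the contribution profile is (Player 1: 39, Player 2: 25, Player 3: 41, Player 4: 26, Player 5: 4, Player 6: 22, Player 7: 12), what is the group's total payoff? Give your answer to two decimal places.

Total contributed: 39 + 25 + 41 + 26 + 4 + 22 + 12 = 169; total kept: 7 × 48 − 169 = 167.
The chores-and-supplies kitty pays out 0.56 × 7 × 169 = 662.48 in aggregate.
Group total = 167 + 662.48 = 829.48.

829.48 dollars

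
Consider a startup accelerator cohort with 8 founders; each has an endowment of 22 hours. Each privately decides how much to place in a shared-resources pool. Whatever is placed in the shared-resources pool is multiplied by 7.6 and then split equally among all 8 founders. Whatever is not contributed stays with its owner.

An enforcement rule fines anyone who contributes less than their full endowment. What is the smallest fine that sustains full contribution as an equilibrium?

Given the others contribute fully, the best deviation is to contribute 0 (any partial contribution still incurs the fine and gives up units whose private return 0.9500 is below 1).
Deviating from 22 to 0 saves 22 hours but forfeits the deviator's share of the drop in the shared-resources pool: 7.6/8 × 22 = 20.90.
So the deviation gain is 22 − 20.90 = 1.10, and the fine must be at least 1.10 hours to wipe it out.

1.10 hours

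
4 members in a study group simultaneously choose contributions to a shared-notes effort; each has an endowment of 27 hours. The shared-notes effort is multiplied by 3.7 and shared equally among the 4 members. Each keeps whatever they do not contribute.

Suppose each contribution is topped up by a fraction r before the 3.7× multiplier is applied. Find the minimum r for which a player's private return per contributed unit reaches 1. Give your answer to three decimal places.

0.081

With matching at rate r, one contributed unit becomes (1 + r) in the shared-notes effort and returns 3.7 × (1 + r) / 4 to the contributor.
Setting this equal to 1: 1 + r = 4/3.7 = 1.0811.
So the minimum matching rate is r = 1.0811 − 1 = 0.081.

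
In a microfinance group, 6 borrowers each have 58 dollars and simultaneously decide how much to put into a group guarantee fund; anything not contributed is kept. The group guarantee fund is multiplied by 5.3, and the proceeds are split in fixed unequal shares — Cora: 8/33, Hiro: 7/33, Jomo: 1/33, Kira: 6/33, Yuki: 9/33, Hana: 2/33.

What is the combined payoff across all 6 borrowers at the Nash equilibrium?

Each unit j contributes comes back to j as 5.3 × (j's share), so j prefers to contribute only if that share exceeds 1/5.3 = 0.1887; otherwise keeping the unit dominates.
Cora, Hiro and Yuki are above the threshold, contributing 58 each; the remaining 3 contribute 0. Total contributed: 174.
The group guarantee fund pays out 5.3 × 174 = 922.20 in total (split across the unequal shares, but the aggregate is all that matters for the group sum).
The 3 free-riders keep 58 each, adding 174. Group total = 174 + 922.20 = 1096.20.

1096.20 dollars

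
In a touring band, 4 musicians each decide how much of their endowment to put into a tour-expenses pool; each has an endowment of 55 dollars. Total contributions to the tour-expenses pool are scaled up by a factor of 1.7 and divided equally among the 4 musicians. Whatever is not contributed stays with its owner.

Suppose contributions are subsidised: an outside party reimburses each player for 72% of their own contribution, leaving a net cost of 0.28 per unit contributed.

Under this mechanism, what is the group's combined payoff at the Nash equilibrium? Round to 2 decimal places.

The effective private return per unit is now (1.7/4) / 0.28 = 1.5179 > 1, so every player's dominant strategy flips to full contribution.
So the Nash equilibrium is full contribution by all 4; the group earns 4 × (55 × 0.72 + 1.7 × 55) = 532.40.

532.40 dollars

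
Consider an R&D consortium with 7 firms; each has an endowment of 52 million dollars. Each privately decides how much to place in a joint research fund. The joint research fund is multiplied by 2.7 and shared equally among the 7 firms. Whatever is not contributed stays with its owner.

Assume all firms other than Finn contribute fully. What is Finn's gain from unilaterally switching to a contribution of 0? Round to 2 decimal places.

Switching from a contribution of 52 to 0 lets Finn keep an extra 52 million dollars, but lowers the joint research fund by 52, which costs Finn their own share of that drop: 2.7/7 × 52 = 20.06.
Net gain = 52 − 20.06 = 31.94. The private return per contributed unit (0.3857) is below 1, so free-riding is indeed the best response regardless of what the others do.

31.94 million dollars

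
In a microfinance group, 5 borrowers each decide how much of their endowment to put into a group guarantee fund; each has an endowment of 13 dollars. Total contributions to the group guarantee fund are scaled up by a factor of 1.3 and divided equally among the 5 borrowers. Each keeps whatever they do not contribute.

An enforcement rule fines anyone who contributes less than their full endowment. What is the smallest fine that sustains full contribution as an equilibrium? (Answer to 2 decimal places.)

9.62 dollars

Given the others contribute fully, the best deviation is to contribute 0 (any partial contribution still incurs the fine and gives up units whose private return 0.2600 is below 1).
Deviating from 13 to 0 saves 13 dollars but forfeits the deviator's share of the drop in the group guarantee fund: 1.3/5 × 13 = 3.38.
So the deviation gain is 13 − 3.38 = 9.62, and the fine must be at least 9.62 dollars to wipe it out.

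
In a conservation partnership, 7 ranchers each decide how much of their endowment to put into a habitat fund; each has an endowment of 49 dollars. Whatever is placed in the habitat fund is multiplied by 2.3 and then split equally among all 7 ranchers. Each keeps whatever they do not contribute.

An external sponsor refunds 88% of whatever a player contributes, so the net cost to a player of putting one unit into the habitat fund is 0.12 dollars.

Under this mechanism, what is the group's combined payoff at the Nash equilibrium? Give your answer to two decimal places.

1090.74 dollars

Under the mechanism each unit contributed yields (2.3/7) / 0.12 = 2.7381 back to its contributor per unit of net cost, which exceeds 1, making full contribution the dominant choice for everyone.
So the Nash equilibrium is full contribution by all 7; the group earns 7 × (49 × 0.88 + 2.3 × 49) = 1090.74.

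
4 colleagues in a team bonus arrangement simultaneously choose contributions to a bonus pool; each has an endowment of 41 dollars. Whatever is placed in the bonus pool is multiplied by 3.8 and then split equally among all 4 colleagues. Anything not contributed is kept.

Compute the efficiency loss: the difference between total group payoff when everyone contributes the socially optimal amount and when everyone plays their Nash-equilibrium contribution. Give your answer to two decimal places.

Each contributed unit returns 3.8/4 = 0.9500 to its contributor — below 1 — so contributing 0 is dominant for every player. At the Nash equilibrium everyone keeps their 41, and the group total is 4 × 41 = 164.
Each contributed unit returns 3.800 to the group as a whole (0.9500 to each of 4 players), which exceeds 1, so the social optimum is full contribution: group total = 3.800 × 164 = 623.20.
Efficiency loss = 623.20 − 164 = 459.20.

459.20 dollars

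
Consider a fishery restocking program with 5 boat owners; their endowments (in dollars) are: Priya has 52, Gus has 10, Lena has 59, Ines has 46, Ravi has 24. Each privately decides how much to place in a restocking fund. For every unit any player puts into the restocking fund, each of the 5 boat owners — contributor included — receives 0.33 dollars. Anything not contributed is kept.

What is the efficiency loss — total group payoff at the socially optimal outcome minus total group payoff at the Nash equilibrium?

The private return per contributed unit is 0.33 < 1 for everyone, so the Nash equilibrium is zero contribution and the group total is Σ E_j = 52 + 10 + 59 + 46 + 24 = 191.
Each contributed unit returns 1.650 to the group, so the social optimum is full contribution by everyone: group total = 1.650 × 191 = 315.15.
Efficiency loss = (1.650 − 1) × 191 = 124.15.

124.15 dollars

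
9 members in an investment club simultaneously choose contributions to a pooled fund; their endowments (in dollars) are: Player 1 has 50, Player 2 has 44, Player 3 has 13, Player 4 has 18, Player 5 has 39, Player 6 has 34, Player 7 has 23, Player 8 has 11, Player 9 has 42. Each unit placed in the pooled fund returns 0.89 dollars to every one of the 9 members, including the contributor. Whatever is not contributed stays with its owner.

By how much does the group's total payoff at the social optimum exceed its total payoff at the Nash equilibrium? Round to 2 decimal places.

The private return per contributed unit is 0.89 < 1 for everyone, so the Nash equilibrium is zero contribution and the group total is Σ E_j = 50 + 44 + 13 + 18 + 39 + 34 + 23 + 11 + 42 = 274.
Each contributed unit returns 8.010 to the group, so the social optimum is full contribution by everyone: group total = 8.010 × 274 = 2194.74.
Efficiency loss = (8.010 − 1) × 274 = 1920.74.

1920.74 dollars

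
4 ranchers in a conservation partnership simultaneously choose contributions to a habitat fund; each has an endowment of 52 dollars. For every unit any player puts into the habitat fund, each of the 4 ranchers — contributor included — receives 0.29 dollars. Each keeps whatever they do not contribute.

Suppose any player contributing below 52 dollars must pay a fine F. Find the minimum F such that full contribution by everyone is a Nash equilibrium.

Given the others contribute fully, the best deviation is to contribute 0 (any partial contribution still incurs the fine and gives up units whose private return 0.29 is below 1).
Deviating from 52 to 0 saves 52 dollars but forfeits the deviator's share of the drop in the habitat fund: 0.29 × 52 = 15.08.
So the deviation gain is 52 − 15.08 = 36.92, and the fine must be at least 36.92 dollars to wipe it out.

36.92 dollars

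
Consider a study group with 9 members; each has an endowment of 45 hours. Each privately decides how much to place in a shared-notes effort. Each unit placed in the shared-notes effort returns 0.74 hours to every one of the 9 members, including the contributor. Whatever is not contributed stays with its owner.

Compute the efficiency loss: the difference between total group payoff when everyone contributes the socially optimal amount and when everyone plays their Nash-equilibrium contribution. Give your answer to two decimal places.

The private return per contributed unit is 0.74 < 1, so contributing 0 is dominant for every player. At the Nash equilibrium everyone keeps their 45, and the group total is 9 × 45 = 405.
Each contributed unit returns 6.660 to the group as a whole (0.74 to each of 9 players), which exceeds 1, so the social optimum is full contribution: group total = 6.660 × 405 = 2697.30.
Efficiency loss = 2697.30 − 405 = 2292.30.

2292.30 hours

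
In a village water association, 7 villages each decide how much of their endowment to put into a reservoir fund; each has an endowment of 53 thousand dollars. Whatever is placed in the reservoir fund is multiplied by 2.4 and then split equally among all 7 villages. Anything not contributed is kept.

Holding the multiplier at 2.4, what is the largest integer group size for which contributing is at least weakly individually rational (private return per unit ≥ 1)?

Private return per unit is 2.4/(group size), which is ≥ 1 whenever the group size is ≤ 2.4.
The largest such integer is 2.

2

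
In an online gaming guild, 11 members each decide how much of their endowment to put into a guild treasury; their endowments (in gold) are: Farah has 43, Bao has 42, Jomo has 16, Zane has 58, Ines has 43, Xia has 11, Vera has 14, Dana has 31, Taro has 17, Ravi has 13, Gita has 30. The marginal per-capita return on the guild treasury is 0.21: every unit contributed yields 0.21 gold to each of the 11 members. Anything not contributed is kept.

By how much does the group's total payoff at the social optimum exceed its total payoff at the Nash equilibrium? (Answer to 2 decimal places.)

416.58 gold

The private return per contributed unit is 0.21 < 1 for everyone, so the Nash equilibrium is zero contribution and the group total is Σ E_j = 43 + 42 + 16 + 58 + 43 + 11 + 14 + 31 + 17 + 13 + 30 = 318.
Each contributed unit returns 2.310 to the group, so the social optimum is full contribution by everyone: group total = 2.310 × 318 = 734.58.
Efficiency loss = (2.310 − 1) × 318 = 416.58.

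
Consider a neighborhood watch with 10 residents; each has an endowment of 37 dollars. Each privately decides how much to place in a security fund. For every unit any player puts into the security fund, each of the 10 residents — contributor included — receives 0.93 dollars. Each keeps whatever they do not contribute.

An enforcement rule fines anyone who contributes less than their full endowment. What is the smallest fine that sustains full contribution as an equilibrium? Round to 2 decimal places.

Given the others contribute fully, the best deviation is to contribute 0 (any partial contribution still incurs the fine and gives up units whose private return 0.93 is below 1).
Deviating from 37 to 0 saves 37 dollars but forfeits the deviator's share of the drop in the security fund: 0.93 × 37 = 34.41.
So the deviation gain is 37 − 34.41 = 2.59, and the fine must be at least 2.59 dollars to wipe it out.

2.59 dollars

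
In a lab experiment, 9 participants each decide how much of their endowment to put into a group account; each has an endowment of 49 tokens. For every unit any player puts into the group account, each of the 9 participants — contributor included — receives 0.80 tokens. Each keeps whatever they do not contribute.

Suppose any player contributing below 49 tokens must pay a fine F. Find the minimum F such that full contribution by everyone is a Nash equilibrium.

Given the others contribute fully, the best deviation is to contribute 0 (any partial contribution still incurs the fine and gives up units whose private return 0.80 is below 1).
Deviating from 49 to 0 saves 49 tokens but forfeits the deviator's share of the drop in the group account: 0.80 × 49 = 39.20.
So the deviation gain is 49 − 39.20 = 9.80, and the fine must be at least 9.80 tokens to wipe it out.

9.80 tokens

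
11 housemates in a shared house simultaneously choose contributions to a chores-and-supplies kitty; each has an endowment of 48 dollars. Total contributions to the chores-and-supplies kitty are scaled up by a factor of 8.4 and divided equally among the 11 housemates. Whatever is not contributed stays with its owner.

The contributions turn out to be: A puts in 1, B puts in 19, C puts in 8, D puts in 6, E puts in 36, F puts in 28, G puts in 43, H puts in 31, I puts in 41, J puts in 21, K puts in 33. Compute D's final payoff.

245.89 dollars

Total contributed: 1 + 19 + 8 + 6 + 36 + 28 + 43 + 31 + 41 + 21 + 33 = 267.
Each receives 8.4 × 267 / 11 = 203.89 from the chores-and-supplies kitty.
D keeps 48 − 6 = 42, so D's payoff is 42 + 203.89 = 245.89.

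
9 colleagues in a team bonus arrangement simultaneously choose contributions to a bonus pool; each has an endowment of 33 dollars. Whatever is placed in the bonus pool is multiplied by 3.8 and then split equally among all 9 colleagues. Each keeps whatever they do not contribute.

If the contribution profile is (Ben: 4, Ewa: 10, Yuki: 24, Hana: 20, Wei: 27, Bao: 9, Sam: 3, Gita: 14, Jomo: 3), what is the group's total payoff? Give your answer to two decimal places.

616.20 dollars

Total contributed: 4 + 10 + 24 + 20 + 27 + 9 + 3 + 14 + 3 = 114; total kept: 9 × 33 − 114 = 183.
The bonus pool pays out 3.8 × 114 = 433.20 in aggregate.
Group total = 183 + 433.20 = 616.20.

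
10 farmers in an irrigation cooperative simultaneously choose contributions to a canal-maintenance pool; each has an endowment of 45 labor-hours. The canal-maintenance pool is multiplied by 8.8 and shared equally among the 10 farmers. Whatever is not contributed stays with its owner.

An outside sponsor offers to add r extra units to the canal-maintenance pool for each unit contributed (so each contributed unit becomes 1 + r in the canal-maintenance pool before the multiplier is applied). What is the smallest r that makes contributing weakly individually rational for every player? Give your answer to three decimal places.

0.136

With matching at rate r, one contributed unit becomes (1 + r) in the canal-maintenance pool and returns 8.8 × (1 + r) / 10 to the contributor.
Setting this equal to 1: 1 + r = 10/8.8 = 1.1364.
So the minimum matching rate is r = 1.1364 − 1 = 0.136.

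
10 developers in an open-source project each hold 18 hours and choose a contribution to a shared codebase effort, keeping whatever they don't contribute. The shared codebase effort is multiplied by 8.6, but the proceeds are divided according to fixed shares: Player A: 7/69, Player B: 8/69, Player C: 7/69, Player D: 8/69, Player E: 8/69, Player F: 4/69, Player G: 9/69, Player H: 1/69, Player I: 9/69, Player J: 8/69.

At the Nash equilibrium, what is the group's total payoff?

453.60 hours

A player with share s gets back 8.6·s per unit contributed, so full contribution is dominant for anyone with s > 1/8.6 = 0.1163 and zero contribution is dominant for anyone below.
Player G and Player I are above the threshold, contributing 18 each; the remaining 8 contribute 0. Total contributed: 36.
The shared codebase effort pays out 8.6 × 36 = 309.60 in total (split across the unequal shares, but the aggregate is all that matters for the group sum).
The 8 free-riders keep 18 each, adding 144. Group total = 144 + 309.60 = 453.60.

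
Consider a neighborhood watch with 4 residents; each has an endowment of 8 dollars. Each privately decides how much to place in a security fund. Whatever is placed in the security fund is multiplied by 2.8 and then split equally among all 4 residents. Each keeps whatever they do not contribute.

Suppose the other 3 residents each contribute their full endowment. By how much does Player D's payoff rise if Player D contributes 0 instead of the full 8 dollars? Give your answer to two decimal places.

2.40 dollars

Switching from a contribution of 8 to 0 lets Player D keep an extra 8 dollars, but lowers the security fund by 8, which costs Player D their own share of that drop: 2.8/4 × 8 = 5.60.
Net gain = 8 − 5.60 = 2.40. The private return per contributed unit (0.7000) is below 1, so free-riding is indeed the best response regardless of what the others do.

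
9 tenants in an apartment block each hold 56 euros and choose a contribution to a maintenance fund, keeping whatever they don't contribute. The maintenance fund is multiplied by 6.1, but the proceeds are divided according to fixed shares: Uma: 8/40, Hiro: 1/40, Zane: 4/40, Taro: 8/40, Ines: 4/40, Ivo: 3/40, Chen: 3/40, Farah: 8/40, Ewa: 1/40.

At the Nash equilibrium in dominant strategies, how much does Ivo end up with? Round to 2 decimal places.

132.86 euros

A player with share s gets back 6.1·s per unit contributed, so full contribution is dominant for anyone with s > 1/6.1 = 0.1639 and zero contribution is dominant for anyone below.
Uma, Taro and Farah clear that bar, contributing 56 each; the remaining 6 contribute 0. Total contributed: 168.
Ivo keeps 56 and receives 6.1 × 168 × 3/40 = 76.86 from the maintenance fund, for a payoff of 132.86.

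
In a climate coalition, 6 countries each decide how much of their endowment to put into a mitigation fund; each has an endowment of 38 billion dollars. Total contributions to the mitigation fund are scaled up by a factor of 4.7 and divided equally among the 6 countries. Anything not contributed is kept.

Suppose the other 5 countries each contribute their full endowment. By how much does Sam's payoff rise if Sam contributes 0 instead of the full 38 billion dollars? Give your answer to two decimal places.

Switching from a contribution of 38 to 0 lets Sam keep an extra 38 billion dollars, but lowers the mitigation fund by 38, which costs Sam their own share of that drop: 4.7/6 × 38 = 29.77.
Net gain = 38 − 29.77 = 8.23. The private return per contributed unit (0.7833) is below 1, so free-riding is indeed the best response regardless of what the others do.

8.23 billion dollars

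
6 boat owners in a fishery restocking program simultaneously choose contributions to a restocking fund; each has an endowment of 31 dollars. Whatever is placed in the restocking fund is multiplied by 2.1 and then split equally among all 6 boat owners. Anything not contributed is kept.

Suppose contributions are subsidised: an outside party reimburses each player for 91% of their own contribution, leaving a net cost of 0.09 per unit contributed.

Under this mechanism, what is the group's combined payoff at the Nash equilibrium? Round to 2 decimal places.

559.86 dollars

Under the mechanism each unit contributed yields (2.1/6) / 0.09 = 3.8889 back to its contributor per unit of net cost, which exceeds 1, making full contribution the dominant choice for everyone.
So the Nash equilibrium is full contribution by all 6; the group earns 6 × (31 × 0.91 + 2.1 × 31) = 559.86.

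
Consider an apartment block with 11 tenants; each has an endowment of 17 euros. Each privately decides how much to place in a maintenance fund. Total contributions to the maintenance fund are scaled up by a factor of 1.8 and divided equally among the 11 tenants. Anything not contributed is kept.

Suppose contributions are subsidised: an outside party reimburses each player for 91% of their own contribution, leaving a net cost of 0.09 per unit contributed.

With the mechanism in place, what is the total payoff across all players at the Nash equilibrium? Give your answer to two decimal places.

Under the mechanism each unit contributed yields (1.8/11) / 0.09 = 1.8182 back to its contributor per unit of net cost, which exceeds 1, making full contribution the dominant choice for everyone.
So the Nash equilibrium is full contribution by all 11; the group earns 11 × (17 × 0.91 + 1.8 × 17) = 506.77.

506.77 euros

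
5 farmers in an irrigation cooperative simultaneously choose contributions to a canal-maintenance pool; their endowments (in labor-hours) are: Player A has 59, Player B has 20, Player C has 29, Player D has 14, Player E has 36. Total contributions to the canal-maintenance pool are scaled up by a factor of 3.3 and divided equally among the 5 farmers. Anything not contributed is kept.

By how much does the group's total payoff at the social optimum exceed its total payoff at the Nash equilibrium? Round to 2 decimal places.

The private return per contributed unit is 3.3/5 = 0.6600 < 1 for every player regardless of endowment, so the Nash equilibrium is zero contribution and the group total is Σ E_j = 59 + 20 + 29 + 14 + 36 = 158.
Each contributed unit returns 3.300 to the group, so the social optimum is full contribution by everyone: group total = 3.300 × 158 = 521.40.
Efficiency loss = (3.300 − 1) × 158 = 363.40.

363.40 labor-hours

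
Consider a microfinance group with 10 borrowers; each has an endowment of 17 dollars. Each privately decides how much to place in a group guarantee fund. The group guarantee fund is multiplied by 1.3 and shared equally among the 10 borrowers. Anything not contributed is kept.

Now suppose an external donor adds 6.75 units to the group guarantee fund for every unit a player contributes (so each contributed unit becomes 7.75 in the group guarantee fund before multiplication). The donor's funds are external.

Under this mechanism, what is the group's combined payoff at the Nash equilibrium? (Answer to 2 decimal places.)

The effective private return per unit is now 1.3 × 7.75 / 10 = 1.0075 > 1, so every player's dominant strategy flips to full contribution.
So the Nash equilibrium is full contribution by all 10; the group earns 1.3 × 7.75 × 170 = 1712.75.

1712.75 dollars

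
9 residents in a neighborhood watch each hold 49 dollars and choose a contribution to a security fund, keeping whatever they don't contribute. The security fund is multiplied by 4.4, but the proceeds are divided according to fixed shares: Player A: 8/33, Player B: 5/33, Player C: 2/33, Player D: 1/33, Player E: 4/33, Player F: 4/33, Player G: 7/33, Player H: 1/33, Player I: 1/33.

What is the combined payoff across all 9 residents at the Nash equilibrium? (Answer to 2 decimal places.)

607.60 dollars

Each unit j contributes comes back to j as 4.4 × (j's share), so j prefers to contribute only if that share exceeds 1/4.4 = 0.2273; otherwise keeping the unit dominates.
Player A alone (share 8/33) is above the threshold, contributing 49; the remaining 8 contribute 0. Total contributed: 49.
The security fund pays out 4.4 × 49 = 215.60 in total (split across the unequal shares, but the aggregate is all that matters for the group sum).
The 8 free-riders keep 49 each, adding 392. Group total = 392 + 215.60 = 607.60.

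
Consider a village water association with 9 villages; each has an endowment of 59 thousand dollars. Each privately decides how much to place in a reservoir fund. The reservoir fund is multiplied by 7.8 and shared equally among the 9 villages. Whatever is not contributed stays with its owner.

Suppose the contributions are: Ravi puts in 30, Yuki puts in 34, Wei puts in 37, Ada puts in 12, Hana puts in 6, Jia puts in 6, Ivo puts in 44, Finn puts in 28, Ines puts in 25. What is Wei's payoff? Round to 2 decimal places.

214.40 thousand dollars

Total contributed: 30 + 34 + 37 + 12 + 6 + 6 + 44 + 28 + 25 = 222.
Each receives 7.8 × 222 / 9 = 192.40 from the reservoir fund.
Wei keeps 59 − 37 = 22, so Wei's payoff is 22 + 192.40 = 214.40.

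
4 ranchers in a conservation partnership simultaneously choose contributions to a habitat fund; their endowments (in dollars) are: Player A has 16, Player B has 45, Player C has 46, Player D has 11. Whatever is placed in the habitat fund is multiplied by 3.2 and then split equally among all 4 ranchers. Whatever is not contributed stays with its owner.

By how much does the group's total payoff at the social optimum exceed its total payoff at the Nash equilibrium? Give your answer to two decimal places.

The private return per contributed unit is 3.2/4 = 0.8000 < 1 for every player regardless of endowment, so the Nash equilibrium is zero contribution and the group total is Σ E_j = 16 + 45 + 46 + 11 = 118.
Each contributed unit returns 3.200 to the group, so the social optimum is full contribution by everyone: group total = 3.200 × 118 = 377.60.
Efficiency loss = (3.200 − 1) × 118 = 259.60.

259.60 dollars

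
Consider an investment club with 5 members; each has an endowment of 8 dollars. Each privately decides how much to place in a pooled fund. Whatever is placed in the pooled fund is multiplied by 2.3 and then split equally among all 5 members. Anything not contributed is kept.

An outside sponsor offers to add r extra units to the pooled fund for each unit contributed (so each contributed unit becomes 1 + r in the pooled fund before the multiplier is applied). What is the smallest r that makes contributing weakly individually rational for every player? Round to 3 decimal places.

With matching at rate r, one contributed unit becomes (1 + r) in the pooled fund and returns 2.3 × (1 + r) / 5 to the contributor.
Setting this equal to 1: 1 + r = 5/2.3 = 2.1739.
So the minimum matching rate is r = 2.1739 − 1 = 1.174.

1.174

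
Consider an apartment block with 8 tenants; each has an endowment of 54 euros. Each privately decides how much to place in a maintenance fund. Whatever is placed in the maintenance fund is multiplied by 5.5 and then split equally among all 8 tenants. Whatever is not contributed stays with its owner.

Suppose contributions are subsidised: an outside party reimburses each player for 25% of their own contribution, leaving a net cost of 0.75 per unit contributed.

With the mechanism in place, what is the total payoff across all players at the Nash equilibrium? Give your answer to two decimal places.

Even with the mechanism, each unit contributed returns only (5.5/8) / 0.75 = 0.9167 per unit of net cost, so contributing nothing is still dominant.
Everyone keeps their endowment and the group total is 8 × 54 = 432.

432.00 euros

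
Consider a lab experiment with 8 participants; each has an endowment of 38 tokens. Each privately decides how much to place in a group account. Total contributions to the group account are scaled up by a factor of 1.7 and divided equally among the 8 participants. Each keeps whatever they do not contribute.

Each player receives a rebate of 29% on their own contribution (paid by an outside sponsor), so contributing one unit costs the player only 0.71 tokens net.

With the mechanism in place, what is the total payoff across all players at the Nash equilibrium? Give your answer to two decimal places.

The effective private return is (1.7/8) / 0.71 = 0.2993, which is still under 1, so the mechanism doesn't change anyone's dominant strategy: zero contribution.
At the Nash equilibrium no one contributes; group total payoff = 8 × 38 = 304.

304.00 tokens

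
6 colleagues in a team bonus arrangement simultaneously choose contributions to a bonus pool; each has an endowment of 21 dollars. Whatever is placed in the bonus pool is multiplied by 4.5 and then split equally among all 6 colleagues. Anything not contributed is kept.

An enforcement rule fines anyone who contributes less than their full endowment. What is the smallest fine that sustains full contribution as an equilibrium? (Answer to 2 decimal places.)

Given the others contribute fully, the best deviation is to contribute 0 (any partial contribution still incurs the fine and gives up units whose private return 0.7500 is below 1).
Deviating from 21 to 0 saves 21 dollars but forfeits the deviator's share of the drop in the bonus pool: 4.5/6 × 21 = 15.75.
So the deviation gain is 21 − 15.75 = 5.25, and the fine must be at least 5.25 dollars to wipe it out.

5.25 dollars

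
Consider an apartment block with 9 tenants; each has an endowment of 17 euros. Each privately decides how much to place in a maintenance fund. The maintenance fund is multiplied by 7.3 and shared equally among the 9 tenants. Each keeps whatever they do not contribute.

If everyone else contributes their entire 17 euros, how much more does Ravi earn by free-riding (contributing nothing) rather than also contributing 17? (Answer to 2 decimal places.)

Switching from a contribution of 17 to 0 lets Ravi keep an extra 17 euros, but lowers the maintenance fund by 17, which costs Ravi their own share of that drop: 7.3/9 × 17 = 13.79.
Net gain = 17 − 13.79 = 3.21. The private return per contributed unit (0.8111) is below 1, so free-riding is indeed the best response regardless of what the others do.

3.21 euros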